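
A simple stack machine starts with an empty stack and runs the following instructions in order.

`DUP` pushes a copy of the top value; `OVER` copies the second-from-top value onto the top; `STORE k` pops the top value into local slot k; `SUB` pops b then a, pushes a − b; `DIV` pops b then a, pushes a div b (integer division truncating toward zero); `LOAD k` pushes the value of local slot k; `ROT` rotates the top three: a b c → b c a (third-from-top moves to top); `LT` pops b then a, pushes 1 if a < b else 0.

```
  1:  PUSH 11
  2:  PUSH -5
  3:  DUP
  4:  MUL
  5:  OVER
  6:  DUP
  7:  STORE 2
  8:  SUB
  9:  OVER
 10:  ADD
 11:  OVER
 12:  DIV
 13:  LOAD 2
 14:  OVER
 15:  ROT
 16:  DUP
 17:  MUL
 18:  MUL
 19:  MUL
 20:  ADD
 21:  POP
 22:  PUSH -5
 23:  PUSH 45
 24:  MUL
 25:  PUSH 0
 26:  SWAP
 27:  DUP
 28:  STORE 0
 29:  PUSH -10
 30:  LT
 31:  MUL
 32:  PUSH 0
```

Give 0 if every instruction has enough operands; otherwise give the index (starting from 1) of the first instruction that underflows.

0

PUSH 11  -> 11
PUSH -5  -> 11 -5
DUP      -> 11 -5 -5
MUL      -> 11 25
OVER     -> 11 25 11
DUP      -> 11 25 11 11
STORE 2  -> 11 25 11
SUB      -> 11 14
OVER     -> 11 14 11
ADD      -> 11 25
OVER     -> 11 25 11
DIV      -> 11 2
LOAD 2   -> 11 2 11
OVER     -> 11 2 11 2
ROT      -> 11 11 2 2
DUP      -> 11 11 2 2 2
MUL      -> 11 11 2 4
MUL      -> 11 11 8
MUL      -> 11 88
ADD      -> 99
POP      -> (empty)
PUSH -5  -> -5
PUSH 45  -> -5 45
MUL      -> -225
PUSH 0   -> -225 0
SWAP     -> 0 -225
DUP      -> 0 -225 -225
STORE 0  -> 0 -225
PUSH -10 -> 0 -225 -10
LT       -> 0 1
MUL      -> 0
PUSH 0   -> 0 0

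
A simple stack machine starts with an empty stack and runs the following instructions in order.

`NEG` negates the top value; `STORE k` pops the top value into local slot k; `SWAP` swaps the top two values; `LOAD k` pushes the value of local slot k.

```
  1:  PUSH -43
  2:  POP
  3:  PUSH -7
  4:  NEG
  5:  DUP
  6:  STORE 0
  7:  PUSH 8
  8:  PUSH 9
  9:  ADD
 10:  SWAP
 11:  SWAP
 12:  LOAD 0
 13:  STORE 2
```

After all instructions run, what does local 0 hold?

PUSH -43 → -43
POP      → (empty)
PUSH -7  → -7
NEG      → 7
DUP      → 7 7
STORE 0  → 7
PUSH 8   → 7 8
PUSH 9   → 7 8 9
ADD      → 7 17
SWAP     → 17 7
SWAP     → 7 17
LOAD 0   → 7 17 7
STORE 2  → 7 17

7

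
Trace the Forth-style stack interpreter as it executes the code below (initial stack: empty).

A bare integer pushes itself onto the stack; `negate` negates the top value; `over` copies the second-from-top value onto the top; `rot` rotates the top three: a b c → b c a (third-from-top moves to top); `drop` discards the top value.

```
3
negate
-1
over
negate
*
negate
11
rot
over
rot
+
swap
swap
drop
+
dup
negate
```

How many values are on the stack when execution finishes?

2

3       [3]
negate  [-3]
-1      [-3, -1]
over    [-3, -1, -3]
negate  [-3, -1, 3]
*       [-3, -3]
negate  [-3, 3]
11      [-3, 3, 11]
rot     [3, 11, -3]
over    [3, 11, -3, 11]
rot     [3, -3, 11, 11]
+       [3, -3, 22]
swap    [3, 22, -3]
swap    [3, -3, 22]
drop    [3, -3]
+       [0]
dup     [0, 0]
negate  [0, 0]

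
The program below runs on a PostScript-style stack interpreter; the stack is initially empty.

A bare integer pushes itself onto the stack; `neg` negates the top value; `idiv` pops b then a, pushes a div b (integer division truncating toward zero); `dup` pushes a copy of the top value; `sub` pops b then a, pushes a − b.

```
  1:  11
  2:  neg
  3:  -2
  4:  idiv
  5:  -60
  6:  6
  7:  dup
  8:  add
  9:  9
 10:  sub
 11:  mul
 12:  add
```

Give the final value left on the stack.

-175

11    [11]
neg   [-11]
-2    [-11, -2]
idiv  [5]
-60   [5, -60]
6     [5, -60, 6]
dup   [5, -60, 6, 6]
add   [5, -60, 12]
9     [5, -60, 12, 9]
sub   [5, -60, 3]
mul   [5, -180]
add   [-175]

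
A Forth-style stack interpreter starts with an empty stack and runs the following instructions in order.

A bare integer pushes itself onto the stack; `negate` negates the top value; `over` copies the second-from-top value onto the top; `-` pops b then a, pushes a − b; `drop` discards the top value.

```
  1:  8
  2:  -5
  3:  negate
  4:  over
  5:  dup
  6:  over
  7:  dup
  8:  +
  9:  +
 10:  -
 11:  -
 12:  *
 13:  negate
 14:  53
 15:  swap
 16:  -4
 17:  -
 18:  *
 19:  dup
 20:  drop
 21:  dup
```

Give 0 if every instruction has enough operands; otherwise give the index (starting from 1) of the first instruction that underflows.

8       8
-5      8 -5
negate  8 5
over    8 5 8
dup     8 5 8 8
over    8 5 8 8 8
dup     8 5 8 8 8 8
+       8 5 8 8 16
+       8 5 8 24
-       8 5 -16
-       8 21
*       168
negate  -168
53      -168 53
swap    53 -168
-4      53 -168 -4
-       53 -164
*       -8692
dup     -8692 -8692
drop    -8692
dup     -8692 -8692

0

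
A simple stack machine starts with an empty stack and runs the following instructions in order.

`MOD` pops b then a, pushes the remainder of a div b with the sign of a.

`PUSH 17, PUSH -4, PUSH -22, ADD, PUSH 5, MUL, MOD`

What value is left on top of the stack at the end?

17

PUSH 17  → 17
PUSH -4  → 17 -4
PUSH -22 → 17 -4 -22
ADD      → 17 -26
PUSH 5   → 17 -26 5
MUL      → 17 -130
MOD      → 17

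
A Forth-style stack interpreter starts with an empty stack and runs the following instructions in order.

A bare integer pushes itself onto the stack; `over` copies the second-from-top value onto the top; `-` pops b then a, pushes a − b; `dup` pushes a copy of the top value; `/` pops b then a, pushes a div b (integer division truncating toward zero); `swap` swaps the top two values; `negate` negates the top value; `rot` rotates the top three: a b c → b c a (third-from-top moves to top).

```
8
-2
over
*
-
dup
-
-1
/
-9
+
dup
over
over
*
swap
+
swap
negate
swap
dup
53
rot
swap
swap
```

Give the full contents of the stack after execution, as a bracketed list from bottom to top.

[9, 72, 53, 72]

8      -> 8
-2     -> 8 -2
over   -> 8 -2 8
*      -> 8 -16
-      -> 24
dup    -> 24 24
-      -> 0
-1     -> 0 -1
/      -> 0
-9     -> 0 -9
+      -> -9
dup    -> -9 -9
over   -> -9 -9 -9
over   -> -9 -9 -9 -9
*      -> -9 -9 81
swap   -> -9 81 -9
+      -> -9 72
swap   -> 72 -9
negate -> 72 9
swap   -> 9 72
dup    -> 9 72 72
53     -> 9 72 72 53
rot    -> 9 72 53 72
swap   -> 9 72 72 53
swap   -> 9 72 53 72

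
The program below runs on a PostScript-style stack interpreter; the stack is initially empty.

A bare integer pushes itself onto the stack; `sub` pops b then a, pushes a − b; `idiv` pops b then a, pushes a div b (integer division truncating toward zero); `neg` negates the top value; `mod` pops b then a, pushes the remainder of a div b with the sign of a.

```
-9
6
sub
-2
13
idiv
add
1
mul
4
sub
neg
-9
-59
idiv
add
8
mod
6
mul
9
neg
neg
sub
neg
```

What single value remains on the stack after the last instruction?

-9   → -9
6    → -9 6
sub  → -15
-2   → -15 -2
13   → -15 -2 13
idiv → -15 0
add  → -15
1    → -15 1
mul  → -15
4    → -15 4
sub  → -19
neg  → 19
-9   → 19 -9
-59  → 19 -9 -59
idiv → 19 0
add  → 19
8    → 19 8
mod  → 3
6    → 3 6
mul  → 18
9    → 18 9
neg  → 18 -9
neg  → 18 9
sub  → 9
neg  → -9

-9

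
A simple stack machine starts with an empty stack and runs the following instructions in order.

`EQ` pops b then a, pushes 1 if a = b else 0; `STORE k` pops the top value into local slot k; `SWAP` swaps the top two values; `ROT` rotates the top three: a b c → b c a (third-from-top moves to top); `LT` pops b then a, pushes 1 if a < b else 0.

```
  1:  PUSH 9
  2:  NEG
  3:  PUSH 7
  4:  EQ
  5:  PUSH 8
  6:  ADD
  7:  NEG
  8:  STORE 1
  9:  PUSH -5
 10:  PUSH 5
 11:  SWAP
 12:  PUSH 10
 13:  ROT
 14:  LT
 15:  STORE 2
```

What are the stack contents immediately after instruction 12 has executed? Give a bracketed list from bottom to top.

[5, -5, 10]

PUSH 9   9
NEG      -9
PUSH 7   -9 7
EQ       0
PUSH 8   0 8
ADD      8
NEG      -8
STORE 1  (empty)
PUSH -5  -5
PUSH 5   -5 5
SWAP     5 -5
PUSH 10  5 -5 10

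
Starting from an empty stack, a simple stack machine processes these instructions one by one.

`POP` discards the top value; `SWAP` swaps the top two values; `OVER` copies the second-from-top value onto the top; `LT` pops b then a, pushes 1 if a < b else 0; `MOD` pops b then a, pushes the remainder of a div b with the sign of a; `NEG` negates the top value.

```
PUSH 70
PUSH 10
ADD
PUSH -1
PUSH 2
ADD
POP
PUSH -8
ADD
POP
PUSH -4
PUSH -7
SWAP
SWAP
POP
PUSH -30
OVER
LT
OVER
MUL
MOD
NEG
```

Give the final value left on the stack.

0

PUSH 70  -> 70
PUSH 10  -> 70 10
ADD      -> 80
PUSH -1  -> 80 -1
PUSH 2   -> 80 -1 2
ADD      -> 80 1
POP      -> 80
PUSH -8  -> 80 -8
ADD      -> 72
POP      -> (empty)
PUSH -4  -> -4
PUSH -7  -> -4 -7
SWAP     -> -7 -4
SWAP     -> -4 -7
POP      -> -4
PUSH -30 -> -4 -30
OVER     -> -4 -30 -4
LT       -> -4 1
OVER     -> -4 1 -4
MUL      -> -4 -4
MOD      -> 0
NEG      -> 0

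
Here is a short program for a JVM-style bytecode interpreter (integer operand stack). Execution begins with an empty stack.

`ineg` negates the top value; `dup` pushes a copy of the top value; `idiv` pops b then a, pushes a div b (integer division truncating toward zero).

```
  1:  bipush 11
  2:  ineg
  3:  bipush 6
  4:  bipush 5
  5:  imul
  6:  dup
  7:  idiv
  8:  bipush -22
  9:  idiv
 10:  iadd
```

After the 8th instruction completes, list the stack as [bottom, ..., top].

bipush 11   [11]
ineg        [-11]
bipush 6    [-11, 6]
bipush 5    [-11, 6, 5]
imul        [-11, 30]
dup         [-11, 30, 30]
idiv        [-11, 1]
bipush -22  [-11, 1, -22]

[-11, 1, -22]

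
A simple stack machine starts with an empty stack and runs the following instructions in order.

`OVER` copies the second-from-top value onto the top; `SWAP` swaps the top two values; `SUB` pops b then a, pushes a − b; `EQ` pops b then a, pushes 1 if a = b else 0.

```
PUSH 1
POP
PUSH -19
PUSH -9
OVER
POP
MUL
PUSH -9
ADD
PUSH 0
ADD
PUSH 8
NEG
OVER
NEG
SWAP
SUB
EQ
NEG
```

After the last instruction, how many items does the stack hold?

1

PUSH 1   → 1
POP      → (empty)
PUSH -19 → -19
PUSH -9  → -19 -9
OVER     → -19 -9 -19
POP      → -19 -9
MUL      → 171
PUSH -9  → 171 -9
ADD      → 162
PUSH 0   → 162 0
ADD      → 162
PUSH 8   → 162 8
NEG      → 162 -8
OVER     → 162 -8 162
NEG      → 162 -8 -162
SWAP     → 162 -162 -8
SUB      → 162 -154
EQ       → 0
NEG      → 0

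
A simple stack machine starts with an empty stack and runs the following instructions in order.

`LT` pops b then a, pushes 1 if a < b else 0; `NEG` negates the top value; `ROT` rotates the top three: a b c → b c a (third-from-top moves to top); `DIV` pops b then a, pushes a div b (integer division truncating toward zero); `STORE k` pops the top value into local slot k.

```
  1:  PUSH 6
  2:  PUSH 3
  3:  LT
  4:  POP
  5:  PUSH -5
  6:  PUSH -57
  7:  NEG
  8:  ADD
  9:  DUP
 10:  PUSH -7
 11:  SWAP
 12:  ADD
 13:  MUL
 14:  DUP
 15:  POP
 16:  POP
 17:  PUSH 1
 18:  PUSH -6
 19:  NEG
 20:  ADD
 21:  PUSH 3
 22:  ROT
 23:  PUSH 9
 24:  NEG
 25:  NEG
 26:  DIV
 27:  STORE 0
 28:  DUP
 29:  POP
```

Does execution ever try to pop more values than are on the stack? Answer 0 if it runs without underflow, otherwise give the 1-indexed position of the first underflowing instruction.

PUSH 6    6
PUSH 3    6 3
LT        0
POP       (empty)
PUSH -5   -5
PUSH -57  -5 -57
NEG       -5 57
ADD       52
DUP       52 52
PUSH -7   52 52 -7
SWAP      52 -7 52
ADD       52 45
MUL       2340
DUP       2340 2340
POP       2340
POP       (empty)
PUSH 1    1
PUSH -6   1 -6
NEG       1 6
ADD       7
PUSH 3    7 3
ROT  — needs 3 operands, stack has 2 → underflow

22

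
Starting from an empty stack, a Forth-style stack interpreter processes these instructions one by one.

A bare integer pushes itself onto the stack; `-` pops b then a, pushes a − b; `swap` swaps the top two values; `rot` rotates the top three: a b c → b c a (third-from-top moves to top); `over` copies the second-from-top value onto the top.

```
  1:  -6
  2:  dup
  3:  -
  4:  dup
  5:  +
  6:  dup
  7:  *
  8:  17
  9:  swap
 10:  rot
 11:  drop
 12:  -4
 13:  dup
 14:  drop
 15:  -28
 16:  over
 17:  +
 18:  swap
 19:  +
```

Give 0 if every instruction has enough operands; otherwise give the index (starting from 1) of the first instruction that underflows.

-6   → [-6]
dup  → [-6, -6]
-    → [0]
dup  → [0, 0]
+    → [0]
dup  → [0, 0]
*    → [0]
17   → [0, 17]
swap → [17, 0]
rot  — needs 3 operands, stack has 2 → underflow

10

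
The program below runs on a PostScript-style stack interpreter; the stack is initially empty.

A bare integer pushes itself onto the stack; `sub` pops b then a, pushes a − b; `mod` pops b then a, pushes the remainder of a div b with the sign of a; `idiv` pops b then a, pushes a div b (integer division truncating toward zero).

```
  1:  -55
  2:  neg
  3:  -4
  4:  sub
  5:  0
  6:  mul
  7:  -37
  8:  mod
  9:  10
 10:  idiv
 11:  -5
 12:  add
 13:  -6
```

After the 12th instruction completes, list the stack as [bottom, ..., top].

[-5]

-55  : [-55]
neg  : [55]
-4   : [55, -4]
sub  : [59]
0    : [59, 0]
mul  : [0]
-37  : [0, -37]
mod  : [0]
10   : [0, 10]
idiv : [0]
-5   : [0, -5]
add  : [-5]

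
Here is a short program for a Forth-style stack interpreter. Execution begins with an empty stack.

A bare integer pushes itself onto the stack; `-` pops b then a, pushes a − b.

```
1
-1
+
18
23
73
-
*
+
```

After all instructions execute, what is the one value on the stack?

-900

1   [1]
-1  [1, -1]
+   [0]
18  [0, 18]
23  [0, 18, 23]
73  [0, 18, 23, 73]
-   [0, 18, -50]
*   [0, -900]
+   [-900]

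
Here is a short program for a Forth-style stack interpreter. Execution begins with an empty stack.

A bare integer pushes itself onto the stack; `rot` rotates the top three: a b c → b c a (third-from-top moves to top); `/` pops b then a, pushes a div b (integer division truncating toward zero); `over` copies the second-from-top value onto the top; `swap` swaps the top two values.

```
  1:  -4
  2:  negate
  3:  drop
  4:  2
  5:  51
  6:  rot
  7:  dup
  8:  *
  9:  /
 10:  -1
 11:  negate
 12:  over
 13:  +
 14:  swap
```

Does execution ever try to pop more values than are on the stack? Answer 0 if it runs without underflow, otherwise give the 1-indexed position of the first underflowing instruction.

-4     : -4
negate : 4
drop   : (empty)
2      : 2
51     : 2 51
rot  — needs 3 operands, stack has 2 → underflow

6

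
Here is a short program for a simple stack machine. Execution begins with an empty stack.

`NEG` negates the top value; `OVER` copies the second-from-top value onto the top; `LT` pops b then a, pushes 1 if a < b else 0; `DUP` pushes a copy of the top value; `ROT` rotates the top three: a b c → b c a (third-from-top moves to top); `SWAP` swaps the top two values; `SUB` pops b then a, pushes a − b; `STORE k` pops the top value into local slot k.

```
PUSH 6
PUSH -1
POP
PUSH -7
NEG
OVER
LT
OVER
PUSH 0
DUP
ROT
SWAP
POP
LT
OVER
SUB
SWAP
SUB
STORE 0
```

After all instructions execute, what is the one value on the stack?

PUSH 6  : [6]
PUSH -1 : [6, -1]
POP     : [6]
PUSH -7 : [6, -7]
NEG     : [6, 7]
OVER    : [6, 7, 6]
LT      : [6, 0]
OVER    : [6, 0, 6]
PUSH 0  : [6, 0, 6, 0]
DUP     : [6, 0, 6, 0, 0]
ROT     : [6, 0, 0, 0, 6]
SWAP    : [6, 0, 0, 6, 0]
POP     : [6, 0, 0, 6]
LT      : [6, 0, 1]
OVER    : [6, 0, 1, 0]
SUB     : [6, 0, 1]
SWAP    : [6, 1, 0]
SUB     : [6, 1]
STORE 0 : [6]

6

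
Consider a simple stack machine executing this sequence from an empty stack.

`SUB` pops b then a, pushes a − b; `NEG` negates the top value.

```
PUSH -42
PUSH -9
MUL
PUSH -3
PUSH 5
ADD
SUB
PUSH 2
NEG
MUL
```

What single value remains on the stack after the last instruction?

-752

PUSH -42 : [-42]
PUSH -9  : [-42, -9]
MUL      : [378]
PUSH -3  : [378, -3]
PUSH 5   : [378, -3, 5]
ADD      : [378, 2]
SUB      : [376]
PUSH 2   : [376, 2]
NEG      : [376, -2]
MUL      : [-752]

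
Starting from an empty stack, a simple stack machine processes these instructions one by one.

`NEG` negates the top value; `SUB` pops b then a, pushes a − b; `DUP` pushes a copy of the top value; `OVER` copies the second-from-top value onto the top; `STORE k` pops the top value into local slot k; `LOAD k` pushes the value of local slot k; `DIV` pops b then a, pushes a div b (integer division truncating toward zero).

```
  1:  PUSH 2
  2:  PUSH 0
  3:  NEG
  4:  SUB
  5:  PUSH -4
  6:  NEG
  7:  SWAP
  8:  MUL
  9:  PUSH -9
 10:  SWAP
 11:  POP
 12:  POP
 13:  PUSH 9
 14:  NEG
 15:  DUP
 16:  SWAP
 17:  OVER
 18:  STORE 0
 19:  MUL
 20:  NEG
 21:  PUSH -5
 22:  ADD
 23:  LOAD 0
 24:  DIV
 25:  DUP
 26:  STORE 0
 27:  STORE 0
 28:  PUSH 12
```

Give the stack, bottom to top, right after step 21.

PUSH 2  : 2
PUSH 0  : 2 0
NEG     : 2 0
SUB     : 2
PUSH -4 : 2 -4
NEG     : 2 4
SWAP    : 4 2
MUL     : 8
PUSH -9 : 8 -9
SWAP    : -9 8
POP     : -9
POP     : (empty)
PUSH 9  : 9
NEG     : -9
DUP     : -9 -9
SWAP    : -9 -9
OVER    : -9 -9 -9
STORE 0 : -9 -9
MUL     : 81
NEG     : -81
PUSH -5 : -81 -5

[-81, -5]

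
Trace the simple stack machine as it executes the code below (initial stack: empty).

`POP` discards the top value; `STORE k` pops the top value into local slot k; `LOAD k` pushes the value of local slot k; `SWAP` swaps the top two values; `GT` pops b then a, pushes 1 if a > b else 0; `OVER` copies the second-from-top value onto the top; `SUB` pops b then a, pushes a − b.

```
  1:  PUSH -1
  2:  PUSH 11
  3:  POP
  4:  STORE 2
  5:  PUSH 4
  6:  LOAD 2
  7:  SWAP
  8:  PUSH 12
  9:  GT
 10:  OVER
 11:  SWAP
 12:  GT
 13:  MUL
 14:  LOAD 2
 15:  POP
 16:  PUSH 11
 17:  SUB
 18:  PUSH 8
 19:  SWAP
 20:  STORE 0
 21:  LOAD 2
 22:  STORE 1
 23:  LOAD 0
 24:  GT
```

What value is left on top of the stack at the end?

PUSH -1 -> [-1]
PUSH 11 -> [-1, 11]
POP     -> [-1]
STORE 2 -> []
PUSH 4  -> [4]
LOAD 2  -> [4, -1]
SWAP    -> [-1, 4]
PUSH 12 -> [-1, 4, 12]
GT      -> [-1, 0]
OVER    -> [-1, 0, -1]
SWAP    -> [-1, -1, 0]
GT      -> [-1, 0]
MUL     -> [0]
LOAD 2  -> [0, -1]
POP     -> [0]
PUSH 11 -> [0, 11]
SUB     -> [-11]
PUSH 8  -> [-11, 8]
SWAP    -> [8, -11]
STORE 0 -> [8]
LOAD 2  -> [8, -1]
STORE 1 -> [8]
LOAD 0  -> [8, -11]
GT      -> [1]

1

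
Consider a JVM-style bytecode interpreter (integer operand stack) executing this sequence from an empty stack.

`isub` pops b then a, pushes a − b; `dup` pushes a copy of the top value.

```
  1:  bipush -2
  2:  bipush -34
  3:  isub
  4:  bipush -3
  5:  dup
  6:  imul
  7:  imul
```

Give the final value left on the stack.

bipush -2  → -2
bipush -34 → -2 -34
isub       → 32
bipush -3  → 32 -3
dup        → 32 -3 -3
imul       → 32 9
imul       → 288

288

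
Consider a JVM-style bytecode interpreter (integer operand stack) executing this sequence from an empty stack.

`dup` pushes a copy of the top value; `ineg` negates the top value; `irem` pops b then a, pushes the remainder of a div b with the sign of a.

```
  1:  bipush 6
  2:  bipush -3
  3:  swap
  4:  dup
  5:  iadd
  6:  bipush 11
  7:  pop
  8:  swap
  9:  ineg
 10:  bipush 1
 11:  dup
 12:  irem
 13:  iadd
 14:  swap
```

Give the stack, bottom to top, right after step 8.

bipush 6  : 6
bipush -3 : 6 -3
swap      : -3 6
dup       : -3 6 6
iadd      : -3 12
bipush 11 : -3 12 11
pop       : -3 12
swap      : 12 -3

[12, -3]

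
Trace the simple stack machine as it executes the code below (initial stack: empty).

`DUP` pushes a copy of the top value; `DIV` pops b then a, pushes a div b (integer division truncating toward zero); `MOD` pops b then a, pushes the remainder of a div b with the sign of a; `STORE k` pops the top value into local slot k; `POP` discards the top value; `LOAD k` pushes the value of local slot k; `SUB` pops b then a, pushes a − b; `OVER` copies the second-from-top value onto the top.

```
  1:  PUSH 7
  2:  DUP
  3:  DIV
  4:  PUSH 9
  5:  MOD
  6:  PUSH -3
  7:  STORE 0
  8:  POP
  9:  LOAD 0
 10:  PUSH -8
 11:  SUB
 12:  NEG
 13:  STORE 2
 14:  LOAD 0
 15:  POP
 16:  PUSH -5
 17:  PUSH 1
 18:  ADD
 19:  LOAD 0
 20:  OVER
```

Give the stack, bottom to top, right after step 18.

[-4]

PUSH 7  : [7]
DUP     : [7, 7]
DIV     : [1]
PUSH 9  : [1, 9]
MOD     : [1]
PUSH -3 : [1, -3]
STORE 0 : [1]
POP     : []
LOAD 0  : [-3]
PUSH -8 : [-3, -8]
SUB     : [5]
NEG     : [-5]
STORE 2 : []
LOAD 0  : [-3]
POP     : []
PUSH -5 : [-5]
PUSH 1  : [-5, 1]
ADD     : [-4]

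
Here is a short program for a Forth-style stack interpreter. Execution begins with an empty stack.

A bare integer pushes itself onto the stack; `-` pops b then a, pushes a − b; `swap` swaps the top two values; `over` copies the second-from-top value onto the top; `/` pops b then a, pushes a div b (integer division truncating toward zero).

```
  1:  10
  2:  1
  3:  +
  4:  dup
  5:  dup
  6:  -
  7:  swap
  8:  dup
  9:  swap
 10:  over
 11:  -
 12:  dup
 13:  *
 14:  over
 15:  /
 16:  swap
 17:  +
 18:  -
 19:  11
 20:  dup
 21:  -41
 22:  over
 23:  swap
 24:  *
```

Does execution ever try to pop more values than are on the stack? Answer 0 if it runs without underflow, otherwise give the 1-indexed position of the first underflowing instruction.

0

10    [10]
1     [10, 1]
+     [11]
dup   [11, 11]
dup   [11, 11, 11]
-     [11, 0]
swap  [0, 11]
dup   [0, 11, 11]
swap  [0, 11, 11]
over  [0, 11, 11, 11]
-     [0, 11, 0]
dup   [0, 11, 0, 0]
*     [0, 11, 0]
over  [0, 11, 0, 11]
/     [0, 11, 0]
swap  [0, 0, 11]
+     [0, 11]
-     [-11]
11    [-11, 11]
dup   [-11, 11, 11]
-41   [-11, 11, 11, -41]
over  [-11, 11, 11, -41, 11]
swap  [-11, 11, 11, 11, -41]
*     [-11, 11, 11, -451]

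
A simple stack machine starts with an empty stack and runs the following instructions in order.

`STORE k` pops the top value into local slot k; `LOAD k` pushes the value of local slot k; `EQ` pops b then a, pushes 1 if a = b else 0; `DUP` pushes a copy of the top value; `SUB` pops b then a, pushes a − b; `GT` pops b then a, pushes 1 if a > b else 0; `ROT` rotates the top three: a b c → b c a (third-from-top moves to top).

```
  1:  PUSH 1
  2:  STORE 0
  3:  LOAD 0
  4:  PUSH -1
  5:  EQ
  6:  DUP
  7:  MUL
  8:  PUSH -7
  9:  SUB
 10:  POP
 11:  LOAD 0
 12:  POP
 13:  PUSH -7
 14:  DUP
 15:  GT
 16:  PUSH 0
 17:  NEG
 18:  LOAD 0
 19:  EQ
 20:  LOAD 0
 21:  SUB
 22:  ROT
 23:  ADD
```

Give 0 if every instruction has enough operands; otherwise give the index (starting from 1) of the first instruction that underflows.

22

PUSH 1   1
STORE 0  (empty)
LOAD 0   1
PUSH -1  1 -1
EQ       0
DUP      0 0
MUL      0
PUSH -7  0 -7
SUB      7
POP      (empty)
LOAD 0   1
POP      (empty)
PUSH -7  -7
DUP      -7 -7
GT       0
PUSH 0   0 0
NEG      0 0
LOAD 0   0 0 1
EQ       0 0
LOAD 0   0 0 1
SUB      0 -1
ROT  — needs 3 operands, stack has 2 → underflow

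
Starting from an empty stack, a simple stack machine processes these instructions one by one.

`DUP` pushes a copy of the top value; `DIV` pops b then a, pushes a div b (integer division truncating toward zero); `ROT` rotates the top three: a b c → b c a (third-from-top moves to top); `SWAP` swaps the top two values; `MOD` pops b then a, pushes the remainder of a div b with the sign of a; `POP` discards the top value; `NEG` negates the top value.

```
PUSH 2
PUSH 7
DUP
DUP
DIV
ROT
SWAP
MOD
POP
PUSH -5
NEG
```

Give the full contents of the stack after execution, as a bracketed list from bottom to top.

PUSH 2   [2]
PUSH 7   [2, 7]
DUP      [2, 7, 7]
DUP      [2, 7, 7, 7]
DIV      [2, 7, 1]
ROT      [7, 1, 2]
SWAP     [7, 2, 1]
MOD      [7, 0]
POP      [7]
PUSH -5  [7, -5]
NEG      [7, 5]

[7, 5]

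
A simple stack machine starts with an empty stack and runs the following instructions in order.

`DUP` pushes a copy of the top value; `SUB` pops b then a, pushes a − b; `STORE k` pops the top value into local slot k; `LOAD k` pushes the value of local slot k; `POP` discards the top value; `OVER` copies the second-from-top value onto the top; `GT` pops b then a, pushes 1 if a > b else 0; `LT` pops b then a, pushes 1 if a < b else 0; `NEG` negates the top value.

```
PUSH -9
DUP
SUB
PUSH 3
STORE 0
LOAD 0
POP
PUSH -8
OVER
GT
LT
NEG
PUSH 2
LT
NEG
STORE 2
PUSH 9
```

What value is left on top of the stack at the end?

PUSH -9  -9
DUP      -9 -9
SUB      0
PUSH 3   0 3
STORE 0  0
LOAD 0   0 3
POP      0
PUSH -8  0 -8
OVER     0 -8 0
GT       0 0
LT       0
NEG      0
PUSH 2   0 2
LT       1
NEG      -1
STORE 2  (empty)
PUSH 9   9

9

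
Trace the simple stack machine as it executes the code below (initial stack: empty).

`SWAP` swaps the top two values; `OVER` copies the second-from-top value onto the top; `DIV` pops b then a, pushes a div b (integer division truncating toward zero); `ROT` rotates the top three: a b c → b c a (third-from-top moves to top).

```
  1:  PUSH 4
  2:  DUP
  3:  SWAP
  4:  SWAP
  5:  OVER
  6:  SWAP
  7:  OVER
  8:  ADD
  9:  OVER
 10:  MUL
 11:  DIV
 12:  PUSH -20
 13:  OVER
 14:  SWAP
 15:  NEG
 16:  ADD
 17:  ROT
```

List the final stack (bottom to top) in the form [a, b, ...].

[0, 20, 4]

PUSH 4   -> 4
DUP      -> 4 4
SWAP     -> 4 4
SWAP     -> 4 4
OVER     -> 4 4 4
SWAP     -> 4 4 4
OVER     -> 4 4 4 4
ADD      -> 4 4 8
OVER     -> 4 4 8 4
MUL      -> 4 4 32
DIV      -> 4 0
PUSH -20 -> 4 0 -20
OVER     -> 4 0 -20 0
SWAP     -> 4 0 0 -20
NEG      -> 4 0 0 20
ADD      -> 4 0 20
ROT      -> 0 20 4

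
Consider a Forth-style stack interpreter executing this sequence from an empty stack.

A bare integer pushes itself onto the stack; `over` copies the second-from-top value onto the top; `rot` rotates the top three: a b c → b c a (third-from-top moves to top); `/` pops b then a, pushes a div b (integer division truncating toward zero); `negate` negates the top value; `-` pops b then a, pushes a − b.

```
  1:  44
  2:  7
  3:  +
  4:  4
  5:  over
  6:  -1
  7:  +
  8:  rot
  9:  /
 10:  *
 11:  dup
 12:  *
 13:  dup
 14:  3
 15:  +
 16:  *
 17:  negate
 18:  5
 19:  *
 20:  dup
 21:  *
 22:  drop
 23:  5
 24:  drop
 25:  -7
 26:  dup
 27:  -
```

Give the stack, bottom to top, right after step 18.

[0, 5]

44     -> [44]
7      -> [44, 7]
+      -> [51]
4      -> [51, 4]
over   -> [51, 4, 51]
-1     -> [51, 4, 51, -1]
+      -> [51, 4, 50]
rot    -> [4, 50, 51]
/      -> [4, 0]
*      -> [0]
dup    -> [0, 0]
*      -> [0]
dup    -> [0, 0]
3      -> [0, 0, 3]
+      -> [0, 3]
*      -> [0]
negate -> [0]
5      -> [0, 5]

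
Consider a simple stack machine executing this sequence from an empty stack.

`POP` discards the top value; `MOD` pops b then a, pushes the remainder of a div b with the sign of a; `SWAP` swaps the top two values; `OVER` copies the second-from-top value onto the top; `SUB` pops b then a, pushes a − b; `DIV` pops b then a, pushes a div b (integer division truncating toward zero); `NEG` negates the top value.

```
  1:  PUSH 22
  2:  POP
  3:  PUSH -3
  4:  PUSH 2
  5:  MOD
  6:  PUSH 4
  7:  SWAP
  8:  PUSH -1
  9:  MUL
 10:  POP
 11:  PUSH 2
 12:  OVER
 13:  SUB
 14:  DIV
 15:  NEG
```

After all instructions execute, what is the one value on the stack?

2

PUSH 22 → 22
POP     → (empty)
PUSH -3 → -3
PUSH 2  → -3 2
MOD     → -1
PUSH 4  → -1 4
SWAP    → 4 -1
PUSH -1 → 4 -1 -1
MUL     → 4 1
POP     → 4
PUSH 2  → 4 2
OVER    → 4 2 4
SUB     → 4 -2
DIV     → -2
NEG     → 2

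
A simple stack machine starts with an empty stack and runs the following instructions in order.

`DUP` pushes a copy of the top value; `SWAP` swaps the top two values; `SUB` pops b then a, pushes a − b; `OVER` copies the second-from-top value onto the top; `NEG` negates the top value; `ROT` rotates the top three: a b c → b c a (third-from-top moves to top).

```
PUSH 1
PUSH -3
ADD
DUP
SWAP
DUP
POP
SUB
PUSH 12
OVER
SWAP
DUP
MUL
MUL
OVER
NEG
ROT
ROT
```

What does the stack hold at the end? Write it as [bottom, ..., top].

[0, 0, 0]

PUSH 1  → [1]
PUSH -3 → [1, -3]
ADD     → [-2]
DUP     → [-2, -2]
SWAP    → [-2, -2]
DUP     → [-2, -2, -2]
POP     → [-2, -2]
SUB     → [0]
PUSH 12 → [0, 12]
OVER    → [0, 12, 0]
SWAP    → [0, 0, 12]
DUP     → [0, 0, 12, 12]
MUL     → [0, 0, 144]
MUL     → [0, 0]
OVER    → [0, 0, 0]
NEG     → [0, 0, 0]
ROT     → [0, 0, 0]
ROT     → [0, 0, 0]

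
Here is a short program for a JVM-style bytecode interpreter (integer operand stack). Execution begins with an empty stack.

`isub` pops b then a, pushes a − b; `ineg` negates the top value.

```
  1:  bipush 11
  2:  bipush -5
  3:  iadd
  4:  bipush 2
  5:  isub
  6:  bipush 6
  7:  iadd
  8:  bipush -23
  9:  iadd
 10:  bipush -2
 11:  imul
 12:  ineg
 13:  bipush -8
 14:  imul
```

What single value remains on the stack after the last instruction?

208

bipush 11  : [11]
bipush -5  : [11, -5]
iadd       : [6]
bipush 2   : [6, 2]
isub       : [4]
bipush 6   : [4, 6]
iadd       : [10]
bipush -23 : [10, -23]
iadd       : [-13]
bipush -2  : [-13, -2]
imul       : [26]
ineg       : [-26]
bipush -8  : [-26, -8]
imul       : [208]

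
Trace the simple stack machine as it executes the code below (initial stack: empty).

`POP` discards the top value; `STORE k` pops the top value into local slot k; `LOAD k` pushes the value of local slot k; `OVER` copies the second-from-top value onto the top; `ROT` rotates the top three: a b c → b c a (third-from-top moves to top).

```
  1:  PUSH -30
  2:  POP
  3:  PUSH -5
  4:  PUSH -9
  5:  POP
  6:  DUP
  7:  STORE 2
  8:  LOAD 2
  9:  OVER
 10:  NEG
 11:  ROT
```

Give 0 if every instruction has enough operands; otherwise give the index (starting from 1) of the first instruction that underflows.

PUSH -30  [-30]
POP       []
PUSH -5   [-5]
PUSH -9   [-5, -9]
POP       [-5]
DUP       [-5, -5]
STORE 2   [-5]
LOAD 2    [-5, -5]
OVER      [-5, -5, -5]
NEG       [-5, -5, 5]
ROT       [-5, 5, -5]

0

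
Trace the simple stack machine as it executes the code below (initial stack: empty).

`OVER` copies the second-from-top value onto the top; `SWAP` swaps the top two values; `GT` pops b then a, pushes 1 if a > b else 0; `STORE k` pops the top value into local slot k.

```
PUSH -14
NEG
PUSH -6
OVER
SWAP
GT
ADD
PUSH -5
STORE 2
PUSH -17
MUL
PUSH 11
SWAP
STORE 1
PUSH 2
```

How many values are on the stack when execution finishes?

PUSH -14 : [-14]
NEG      : [14]
PUSH -6  : [14, -6]
OVER     : [14, -6, 14]
SWAP     : [14, 14, -6]
GT       : [14, 1]
ADD      : [15]
PUSH -5  : [15, -5]
STORE 2  : [15]
PUSH -17 : [15, -17]
MUL      : [-255]
PUSH 11  : [-255, 11]
SWAP     : [11, -255]
STORE 1  : [11]
PUSH 2   : [11, 2]

2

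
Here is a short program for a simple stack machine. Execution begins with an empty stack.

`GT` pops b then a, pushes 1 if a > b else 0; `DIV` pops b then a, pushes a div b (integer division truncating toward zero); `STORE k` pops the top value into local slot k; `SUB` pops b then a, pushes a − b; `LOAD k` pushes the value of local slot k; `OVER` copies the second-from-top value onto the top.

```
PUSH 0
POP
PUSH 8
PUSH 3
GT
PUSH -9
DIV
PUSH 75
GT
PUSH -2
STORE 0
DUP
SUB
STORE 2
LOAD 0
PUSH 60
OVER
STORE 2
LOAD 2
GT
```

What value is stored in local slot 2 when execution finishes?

PUSH 0   0
POP      (empty)
PUSH 8   8
PUSH 3   8 3
GT       1
PUSH -9  1 -9
DIV      0
PUSH 75  0 75
GT       0
PUSH -2  0 -2
STORE 0  0
DUP      0 0
SUB      0
STORE 2  (empty)
LOAD 0   -2
PUSH 60  -2 60
OVER     -2 60 -2
STORE 2  -2 60
LOAD 2   -2 60 -2
GT       -2 1

-2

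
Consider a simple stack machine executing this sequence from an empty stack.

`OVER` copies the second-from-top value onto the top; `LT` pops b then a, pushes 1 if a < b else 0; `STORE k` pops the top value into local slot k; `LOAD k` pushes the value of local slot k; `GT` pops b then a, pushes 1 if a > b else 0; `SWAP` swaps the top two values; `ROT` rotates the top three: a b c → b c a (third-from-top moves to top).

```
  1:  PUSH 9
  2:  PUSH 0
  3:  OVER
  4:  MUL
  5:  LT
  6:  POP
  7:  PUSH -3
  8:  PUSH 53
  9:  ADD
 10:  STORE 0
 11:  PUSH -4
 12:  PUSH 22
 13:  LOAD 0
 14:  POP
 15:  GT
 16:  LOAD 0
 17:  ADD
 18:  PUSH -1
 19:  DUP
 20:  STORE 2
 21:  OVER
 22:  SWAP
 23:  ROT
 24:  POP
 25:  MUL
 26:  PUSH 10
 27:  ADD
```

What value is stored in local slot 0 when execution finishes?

PUSH 9   9
PUSH 0   9 0
OVER     9 0 9
MUL      9 0
LT       0
POP      (empty)
PUSH -3  -3
PUSH 53  -3 53
ADD      50
STORE 0  (empty)
PUSH -4  -4
PUSH 22  -4 22
LOAD 0   -4 22 50
POP      -4 22
GT       0
LOAD 0   0 50
ADD      50
PUSH -1  50 -1
DUP      50 -1 -1
STORE 2  50 -1
OVER     50 -1 50
SWAP     50 50 -1
ROT      50 -1 50
POP      50 -1
MUL      -50
PUSH 10  -50 10
ADD      -40

50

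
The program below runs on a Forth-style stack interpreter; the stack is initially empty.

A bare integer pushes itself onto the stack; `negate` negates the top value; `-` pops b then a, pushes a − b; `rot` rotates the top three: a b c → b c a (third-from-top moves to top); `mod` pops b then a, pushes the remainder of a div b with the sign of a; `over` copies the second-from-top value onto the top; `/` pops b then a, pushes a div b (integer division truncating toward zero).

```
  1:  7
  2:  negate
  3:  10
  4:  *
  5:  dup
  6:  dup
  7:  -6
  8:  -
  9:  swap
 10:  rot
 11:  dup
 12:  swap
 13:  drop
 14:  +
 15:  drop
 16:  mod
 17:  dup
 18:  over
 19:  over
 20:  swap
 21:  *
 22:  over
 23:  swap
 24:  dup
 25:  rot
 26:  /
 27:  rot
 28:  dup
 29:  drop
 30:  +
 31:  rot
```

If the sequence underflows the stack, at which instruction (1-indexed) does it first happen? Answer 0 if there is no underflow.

7      → 7
negate → -7
10     → -7 10
*      → -70
dup    → -70 -70
dup    → -70 -70 -70
-6     → -70 -70 -70 -6
-      → -70 -70 -64
swap   → -70 -64 -70
rot    → -64 -70 -70
dup    → -64 -70 -70 -70
swap   → -64 -70 -70 -70
drop   → -64 -70 -70
+      → -64 -140
drop   → -64
mod  — needs 2 operands, stack has 1 → underflow

16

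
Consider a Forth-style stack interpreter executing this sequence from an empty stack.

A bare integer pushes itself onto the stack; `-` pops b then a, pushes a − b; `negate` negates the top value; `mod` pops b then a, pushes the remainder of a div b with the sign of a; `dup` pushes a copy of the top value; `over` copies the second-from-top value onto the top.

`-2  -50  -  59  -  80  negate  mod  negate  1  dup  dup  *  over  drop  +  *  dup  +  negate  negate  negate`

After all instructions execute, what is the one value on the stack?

-2     → -2
-50    → -2 -50
-      → 48
59     → 48 59
-      → -11
80     → -11 80
negate → -11 -80
mod    → -11
negate → 11
1      → 11 1
dup    → 11 1 1
dup    → 11 1 1 1
*      → 11 1 1
over   → 11 1 1 1
drop   → 11 1 1
+      → 11 2
*      → 22
dup    → 22 22
+      → 44
negate → -44
negate → 44
negate → -44

-44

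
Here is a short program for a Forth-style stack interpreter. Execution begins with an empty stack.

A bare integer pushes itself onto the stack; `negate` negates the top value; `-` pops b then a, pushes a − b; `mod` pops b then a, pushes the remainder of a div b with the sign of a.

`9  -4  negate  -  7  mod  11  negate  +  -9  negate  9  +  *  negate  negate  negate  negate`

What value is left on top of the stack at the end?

-108

9      : 9
-4     : 9 -4
negate : 9 4
-      : 5
7      : 5 7
mod    : 5
11     : 5 11
negate : 5 -11
+      : -6
-9     : -6 -9
negate : -6 9
9      : -6 9 9
+      : -6 18
*      : -108
negate : 108
negate : -108
negate : 108
negate : -108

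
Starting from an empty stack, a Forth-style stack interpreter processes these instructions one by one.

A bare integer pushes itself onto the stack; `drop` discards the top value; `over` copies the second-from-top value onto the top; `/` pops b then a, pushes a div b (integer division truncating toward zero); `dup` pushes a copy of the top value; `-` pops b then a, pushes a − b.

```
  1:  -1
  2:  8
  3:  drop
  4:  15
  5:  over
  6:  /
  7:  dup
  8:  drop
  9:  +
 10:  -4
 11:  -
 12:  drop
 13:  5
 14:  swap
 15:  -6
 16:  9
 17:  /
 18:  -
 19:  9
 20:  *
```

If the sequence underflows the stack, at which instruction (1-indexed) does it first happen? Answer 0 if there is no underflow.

-1   : [-1]
8    : [-1, 8]
drop : [-1]
15   : [-1, 15]
over : [-1, 15, -1]
/    : [-1, -15]
dup  : [-1, -15, -15]
drop : [-1, -15]
+    : [-16]
-4   : [-16, -4]
-    : [-12]
drop : []
5    : [5]
swap  — needs 2 operands, stack has 1 → underflow

14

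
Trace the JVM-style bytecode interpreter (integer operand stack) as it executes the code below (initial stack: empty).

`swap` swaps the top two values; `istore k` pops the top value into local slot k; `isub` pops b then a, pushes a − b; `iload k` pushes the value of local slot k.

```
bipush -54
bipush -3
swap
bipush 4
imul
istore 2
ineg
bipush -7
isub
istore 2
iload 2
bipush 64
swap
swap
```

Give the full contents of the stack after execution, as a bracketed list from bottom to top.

bipush -54 : [-54]
bipush -3  : [-54, -3]
swap       : [-3, -54]
bipush 4   : [-3, -54, 4]
imul       : [-3, -216]
istore 2   : [-3]
ineg       : [3]
bipush -7  : [3, -7]
isub       : [10]
istore 2   : []
iload 2    : [10]
bipush 64  : [10, 64]
swap       : [64, 10]
swap       : [10, 64]

[10, 64]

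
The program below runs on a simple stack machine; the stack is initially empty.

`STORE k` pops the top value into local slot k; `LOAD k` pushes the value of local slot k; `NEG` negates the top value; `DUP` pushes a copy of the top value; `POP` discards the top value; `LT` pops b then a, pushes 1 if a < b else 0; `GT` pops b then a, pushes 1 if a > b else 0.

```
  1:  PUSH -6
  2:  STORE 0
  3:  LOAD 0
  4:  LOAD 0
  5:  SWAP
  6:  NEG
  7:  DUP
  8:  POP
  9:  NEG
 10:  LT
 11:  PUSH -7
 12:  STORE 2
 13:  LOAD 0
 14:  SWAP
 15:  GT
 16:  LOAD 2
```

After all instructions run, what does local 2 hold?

-7

PUSH -6  [-6]
STORE 0  []
LOAD 0   [-6]
LOAD 0   [-6, -6]
SWAP     [-6, -6]
NEG      [-6, 6]
DUP      [-6, 6, 6]
POP      [-6, 6]
NEG      [-6, -6]
LT       [0]
PUSH -7  [0, -7]
STORE 2  [0]
LOAD 0   [0, -6]
SWAP     [-6, 0]
GT       [0]
LOAD 2   [0, -7]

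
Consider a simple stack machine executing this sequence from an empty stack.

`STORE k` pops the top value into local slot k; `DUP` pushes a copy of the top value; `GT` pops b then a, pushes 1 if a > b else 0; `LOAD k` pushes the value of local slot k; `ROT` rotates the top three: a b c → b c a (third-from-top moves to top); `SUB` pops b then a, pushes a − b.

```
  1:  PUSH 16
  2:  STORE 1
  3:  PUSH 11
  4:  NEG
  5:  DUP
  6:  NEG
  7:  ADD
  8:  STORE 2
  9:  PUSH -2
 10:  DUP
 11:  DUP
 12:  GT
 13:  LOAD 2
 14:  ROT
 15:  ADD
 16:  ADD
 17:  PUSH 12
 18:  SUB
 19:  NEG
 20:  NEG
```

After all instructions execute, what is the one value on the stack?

PUSH 16 : [16]
STORE 1 : []
PUSH 11 : [11]
NEG     : [-11]
DUP     : [-11, -11]
NEG     : [-11, 11]
ADD     : [0]
STORE 2 : []
PUSH -2 : [-2]
DUP     : [-2, -2]
DUP     : [-2, -2, -2]
GT      : [-2, 0]
LOAD 2  : [-2, 0, 0]
ROT     : [0, 0, -2]
ADD     : [0, -2]
ADD     : [-2]
PUSH 12 : [-2, 12]
SUB     : [-14]
NEG     : [14]
NEG     : [-14]

-14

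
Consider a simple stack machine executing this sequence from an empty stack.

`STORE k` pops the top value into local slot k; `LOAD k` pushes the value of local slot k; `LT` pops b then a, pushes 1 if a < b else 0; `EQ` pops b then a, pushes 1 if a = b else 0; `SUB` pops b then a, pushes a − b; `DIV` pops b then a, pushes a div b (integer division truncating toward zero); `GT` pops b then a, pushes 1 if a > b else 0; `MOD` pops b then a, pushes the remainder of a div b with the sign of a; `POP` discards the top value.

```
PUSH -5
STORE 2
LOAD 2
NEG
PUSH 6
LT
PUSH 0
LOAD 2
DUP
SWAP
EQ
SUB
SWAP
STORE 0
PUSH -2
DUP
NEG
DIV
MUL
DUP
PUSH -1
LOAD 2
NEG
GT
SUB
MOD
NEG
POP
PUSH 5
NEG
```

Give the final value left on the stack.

-5

PUSH -5 -> -5
STORE 2 -> (empty)
LOAD 2  -> -5
NEG     -> 5
PUSH 6  -> 5 6
LT      -> 1
PUSH 0  -> 1 0
LOAD 2  -> 1 0 -5
DUP     -> 1 0 -5 -5
SWAP    -> 1 0 -5 -5
EQ      -> 1 0 1
SUB     -> 1 -1
SWAP    -> -1 1
STORE 0 -> -1
PUSH -2 -> -1 -2
DUP     -> -1 -2 -2
NEG     -> -1 -2 2
DIV     -> -1 -1
MUL     -> 1
DUP     -> 1 1
PUSH -1 -> 1 1 -1
LOAD 2  -> 1 1 -1 -5
NEG     -> 1 1 -1 5
GT      -> 1 1 0
SUB     -> 1 1
MOD     -> 0
NEG     -> 0
POP     -> (empty)
PUSH 5  -> 5
NEG     -> -5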